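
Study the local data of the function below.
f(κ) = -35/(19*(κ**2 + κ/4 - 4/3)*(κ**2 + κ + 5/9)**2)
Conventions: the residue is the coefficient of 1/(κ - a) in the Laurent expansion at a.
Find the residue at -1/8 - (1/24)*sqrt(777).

The factor κ**2 + κ/4 - 4/3 splits as (κ - a)(κ - a') with a = -1/8 - (1/24)*sqrt(777), a' = -1/8 + (1/24)*sqrt(777). At the order-1 pole a set g(κ) = (κ - a)*f(κ) = [-35/(19*(κ**2 + κ + 5/9)**2)] / (κ - a').
Simple pole: residue = g(a) at a = -1/8 - (1/24)*sqrt(777), which is 79147530/193709731 + (133741530/7167260047)*sqrt(777).

The residue is 79147530/193709731 + (133741530/7167260047)*sqrt(777).


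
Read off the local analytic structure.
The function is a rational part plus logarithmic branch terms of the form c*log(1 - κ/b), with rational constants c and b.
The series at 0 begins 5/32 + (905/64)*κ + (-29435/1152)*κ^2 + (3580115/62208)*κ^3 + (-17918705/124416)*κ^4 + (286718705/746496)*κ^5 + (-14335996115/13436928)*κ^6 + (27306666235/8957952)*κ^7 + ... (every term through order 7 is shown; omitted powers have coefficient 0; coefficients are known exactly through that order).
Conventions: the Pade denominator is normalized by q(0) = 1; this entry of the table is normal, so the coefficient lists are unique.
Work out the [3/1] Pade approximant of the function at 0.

Taylor coefficients needed (read off): a_0 = 5/32, a_1 = 905/64, a_2 = -29435/1152, a_3 = 3580115/62208, a_4 = -17918705/124416.
Write the denominator as Q(κ) = 1 + q1*κ. Requiring Q*f - P = O(κ^5) with deg P <= 3 kills the coefficients of κ^4..κ^4 in Q*f:
  κ^4: a_4 + q1*a_3 = 0, i.e. -17918705/124416 + (3580115/62208)*q1 = 0.
Solving this linear system: q1 = 511963/204578.
The numerator is Q*f truncated at degree 3: P0 = a_0 = 5/32; P1 = a_1 + q1*a_0 = 2972855/204578; P2 = a_2 + q1*a_1 = 36220685/3682404; P3 = a_3 + q1*a_2 = -158881450/24856227.

The Pade approximant has numerator coefficients [5/32, 2972855/204578, 36220685/3682404, -158881450/24856227]; denominator coefficients [1, 511963/204578].


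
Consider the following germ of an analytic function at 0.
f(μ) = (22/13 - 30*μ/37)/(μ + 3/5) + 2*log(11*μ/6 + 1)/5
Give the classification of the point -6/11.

The term (2/5)*log(1 - μ/(-6/11)) has argument 1 - -6/11/(-6/11) = 0 at -6/11: a logarithmic (infinitely-sheeted) branch point; the remaining terms are analytic or single-valued there.

The point is a logarithmic branch point.


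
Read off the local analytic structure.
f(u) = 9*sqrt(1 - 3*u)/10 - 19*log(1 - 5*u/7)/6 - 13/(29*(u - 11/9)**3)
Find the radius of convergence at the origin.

The radius of convergence is 1/3.

Denominator factor (u - 11/9)^3: pole of order 3 at 11/9, modulus 11/9.
Branch term (-19/6)*log(1 - u/(7/5)): its argument vanishes at u = 7/5, a logarithmic branch point, modulus 7/5.
Branch term (9/10)*sqrt(1 - u/(1/3)): its argument vanishes at u = 1/3, a square-root branch point, modulus 1/3.
The radius of convergence is the smallest modulus among the singular points: 1/3.


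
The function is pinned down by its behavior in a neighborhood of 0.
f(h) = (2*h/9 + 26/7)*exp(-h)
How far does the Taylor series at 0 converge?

The radius of convergence is infinite.

The factor exp(-h) is entire and contributes no finite singular point.
The polynomial part has no poles.
No finite singular points: the Taylor series at 0 converges everywhere.


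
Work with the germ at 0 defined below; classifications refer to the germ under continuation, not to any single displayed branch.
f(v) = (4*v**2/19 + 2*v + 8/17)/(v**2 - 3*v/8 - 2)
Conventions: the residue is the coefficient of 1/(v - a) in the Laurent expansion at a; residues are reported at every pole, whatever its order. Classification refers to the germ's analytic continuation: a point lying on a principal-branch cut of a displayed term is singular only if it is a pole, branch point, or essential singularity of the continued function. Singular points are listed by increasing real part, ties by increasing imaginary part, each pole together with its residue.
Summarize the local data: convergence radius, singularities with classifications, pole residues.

Denominator factor (v**2 - 3*v/8 - 2): discriminant 521/64, real irrational roots 3/16 + (1/16)*sqrt(521) and 3/16 - (1/16)*sqrt(521); poles of order 1, moduli 3/16 + (1/16)*sqrt(521) and -3/16 + (1/16)*sqrt(521).
The radius of convergence is the smallest modulus among the singular points: -3/16 + (1/16)*sqrt(521).
The factor v**2 - 3*v/8 - 2 splits as (v - a)(v - a') with a = 3/16 - (1/16)*sqrt(521), a' = 3/16 + (1/16)*sqrt(521). At the order-1 pole a set g(v) = (v - a)*f(v) = [4*v**2/19 + 2*v + 8/17] / (v - a').
Simple pole: residue = g(a) at a = 3/16 - (1/16)*sqrt(521), which is 79/76 - (13245/673132)*sqrt(521).
The factor v**2 - 3*v/8 - 2 splits as (v - a)(v - a') with a = 3/16 + (1/16)*sqrt(521), a' = 3/16 - (1/16)*sqrt(521). At the order-1 pole a set g(v) = (v - a)*f(v) = [4*v**2/19 + 2*v + 8/17] / (v - a').
Simple pole: residue = g(a) at a = 3/16 + (1/16)*sqrt(521), which is 79/76 + (13245/673132)*sqrt(521).
List the singular points by increasing real part (a conjugate pair: the negative imaginary part first).

Radius of convergence at 0: -3/16 + (1/16)*sqrt(521).
At 3/16 - (1/16)*sqrt(521): a pole of order 1; residue 79/76 - (13245/673132)*sqrt(521).
At 3/16 + (1/16)*sqrt(521): a pole of order 1; residue 79/76 + (13245/673132)*sqrt(521).


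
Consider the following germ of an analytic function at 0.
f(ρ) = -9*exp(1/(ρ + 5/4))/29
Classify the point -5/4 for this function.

The exponent 1/(ρ - (-5/4)) has a pole at -5/4, so exp(1/(ρ - (-5/4))) takes every nonzero value near it: an essential singularity (not a pole of any order).

The point is an essential singularity.


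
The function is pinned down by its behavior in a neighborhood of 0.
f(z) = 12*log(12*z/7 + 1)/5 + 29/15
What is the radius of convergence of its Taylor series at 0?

The radius of convergence is 7/12.

Branch term (12/5)*log(1 - z/(-7/12)): its argument vanishes at z = -7/12, a logarithmic branch point, modulus 7/12.
The radius of convergence is the smallest modulus among the singular points: 7/12.


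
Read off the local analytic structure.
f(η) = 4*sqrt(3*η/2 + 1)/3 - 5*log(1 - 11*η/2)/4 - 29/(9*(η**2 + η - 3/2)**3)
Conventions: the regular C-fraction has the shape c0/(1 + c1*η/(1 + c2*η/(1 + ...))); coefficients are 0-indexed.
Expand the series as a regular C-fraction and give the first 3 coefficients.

The regular C-fraction coefficients are [556/243, -19021/4448, 489104227/253816224].

Taylor coefficients (expand at 0): a_0 = 556/243, a_1 = 19021/1944, a_2 = 536233/23328.
c0 = a_0 = 556/243. Peel one level at a time: if S = 1 + c*η/S' with S'(0) = 1, then c is the η-coefficient of S and S' = c*η/(S - 1).
S_1 = c0/f = 1 + (-19021/4448)*η + (489104227/59354112)*η^2 + ...; c1 = -19021/4448.
S_2 = c1*η/(S_1 - 1) = 1 + (489104227/253816224)*η + ...; c2 = 489104227/253816224.


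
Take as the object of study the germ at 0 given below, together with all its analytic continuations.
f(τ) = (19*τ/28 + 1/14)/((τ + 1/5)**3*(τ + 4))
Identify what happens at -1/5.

The denominator factor τ + 1/5 vanishes at -1/5 and appears to the power 3; the numerator there equals -9/140, nonzero, and no other factor vanishes.
Hence a pole whose order is the multiplicity, 3.

The point is a pole of order 3.


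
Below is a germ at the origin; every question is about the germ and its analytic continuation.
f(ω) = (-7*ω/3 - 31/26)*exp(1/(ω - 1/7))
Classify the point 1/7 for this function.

The point is an essential singularity.

The exponent 1/(ω - (1/7)) has a pole at 1/7, so exp(1/(ω - (1/7))) takes every nonzero value near it: an essential singularity (not a pole of any order).


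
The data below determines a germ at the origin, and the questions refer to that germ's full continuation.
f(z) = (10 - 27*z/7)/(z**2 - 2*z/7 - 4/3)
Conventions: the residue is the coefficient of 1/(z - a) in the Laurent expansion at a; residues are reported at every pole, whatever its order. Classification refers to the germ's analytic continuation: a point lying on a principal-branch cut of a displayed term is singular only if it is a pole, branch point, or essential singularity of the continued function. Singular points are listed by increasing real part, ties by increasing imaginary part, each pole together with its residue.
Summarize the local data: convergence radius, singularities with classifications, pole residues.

Denominator factor (z**2 - 2*z/7 - 4/3): discriminant 796/147, real irrational roots 1/7 + (1/21)*sqrt(597) and 1/7 - (1/21)*sqrt(597); poles of order 1, moduli 1/7 + (1/21)*sqrt(597) and -1/7 + (1/21)*sqrt(597).
The radius of convergence is the smallest modulus among the singular points: -1/7 + (1/21)*sqrt(597).
The factor z**2 - 2*z/7 - 4/3 splits as (z - a)(z - a') with a = 1/7 - (1/21)*sqrt(597), a' = 1/7 + (1/21)*sqrt(597). At the order-1 pole a set g(z) = (z - a)*f(z) = [10 - 27*z/7] / (z - a').
Simple pole: residue = g(a) at a = 1/7 - (1/21)*sqrt(597), which is -27/14 - (463/2786)*sqrt(597).
The factor z**2 - 2*z/7 - 4/3 splits as (z - a)(z - a') with a = 1/7 + (1/21)*sqrt(597), a' = 1/7 - (1/21)*sqrt(597). At the order-1 pole a set g(z) = (z - a)*f(z) = [10 - 27*z/7] / (z - a').
Simple pole: residue = g(a) at a = 1/7 + (1/21)*sqrt(597), which is -27/14 + (463/2786)*sqrt(597).
List the singular points by increasing real part (a conjugate pair: the negative imaginary part first).

Radius of convergence at 0: -1/7 + (1/21)*sqrt(597).
At 1/7 - (1/21)*sqrt(597): a pole of order 1; residue -27/14 - (463/2786)*sqrt(597).
At 1/7 + (1/21)*sqrt(597): a pole of order 1; residue -27/14 + (463/2786)*sqrt(597).


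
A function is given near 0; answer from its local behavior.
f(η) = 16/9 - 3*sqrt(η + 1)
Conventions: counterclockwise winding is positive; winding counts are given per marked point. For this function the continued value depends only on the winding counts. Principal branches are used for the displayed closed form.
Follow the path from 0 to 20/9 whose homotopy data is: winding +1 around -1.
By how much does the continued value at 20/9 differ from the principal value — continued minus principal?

The rational part is single-valued and drops out of the difference; each branch term changes only by its own monodromy.
(-3)*sqrt(1 - η/(-1)): winding +1 is odd, the square root flips sign, contributing -2*(-3)*sqrt(1 - (20/9)/(-1)) = -2*(-3)*sqrt(29/9) = (2)*sqrt(29).
Summing the contributions at η = 20/9 gives (2)*sqrt(29).

Continued minus principal equals (2)*sqrt(29).


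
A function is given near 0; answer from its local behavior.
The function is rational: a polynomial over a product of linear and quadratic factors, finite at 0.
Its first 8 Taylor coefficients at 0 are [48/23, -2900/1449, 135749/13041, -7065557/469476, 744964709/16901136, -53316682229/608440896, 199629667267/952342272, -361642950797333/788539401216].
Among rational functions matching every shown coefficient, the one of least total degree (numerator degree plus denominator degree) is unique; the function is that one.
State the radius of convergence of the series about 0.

No rational of total degree below 5 reproduces all 8 coefficients; solving the [2/3] Pade equations on them gives f(λ) = (14*λ**2/9 - 4*λ/7 + 27/23)/((λ - 9/8)**2*(λ + 4/9)), whose expansion matches every shown term.
Denominator factor (λ - 9/8)^2: pole of order 2 at 9/8, modulus 9/8.
Denominator factor (λ + 4/9): pole of order 1 at -4/9, modulus 4/9.
The radius of convergence is the smallest modulus among the singular points: 4/9.

The radius of convergence is 4/9.


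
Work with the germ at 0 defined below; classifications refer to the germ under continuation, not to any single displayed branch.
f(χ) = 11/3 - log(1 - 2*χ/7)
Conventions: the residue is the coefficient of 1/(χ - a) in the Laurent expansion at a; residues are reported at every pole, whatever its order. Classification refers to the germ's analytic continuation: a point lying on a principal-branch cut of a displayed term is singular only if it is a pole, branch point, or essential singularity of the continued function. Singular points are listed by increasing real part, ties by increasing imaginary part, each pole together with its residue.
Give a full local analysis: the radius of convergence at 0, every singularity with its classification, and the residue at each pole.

Branch term (-1)*log(1 - χ/(7/2)): its argument vanishes at χ = 7/2, a logarithmic branch point, modulus 7/2.
The radius of convergence is the smallest modulus among the singular points: 7/2.

Radius of convergence at 0: 7/2.
At 7/2: a logarithmic branch point.


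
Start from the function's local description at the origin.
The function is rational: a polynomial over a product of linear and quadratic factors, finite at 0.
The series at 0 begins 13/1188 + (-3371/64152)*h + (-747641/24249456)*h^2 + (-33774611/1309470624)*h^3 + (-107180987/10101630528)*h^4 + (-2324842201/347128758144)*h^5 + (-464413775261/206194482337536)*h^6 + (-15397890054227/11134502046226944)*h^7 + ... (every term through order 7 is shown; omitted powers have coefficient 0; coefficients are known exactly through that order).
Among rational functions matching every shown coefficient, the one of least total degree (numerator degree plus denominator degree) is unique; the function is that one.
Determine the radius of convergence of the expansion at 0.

The radius of convergence is -11/18 + (1/18)*sqrt(2065).

No rational of total degree below 6 reproduces all 8 coefficients; solving the [2/4] Pade equations on them gives f(h) = (13*h**2/28 + 28*h/9 - 13/22)/((h - 3)**2*(h**2 - 11*h/9 - 6)), whose expansion matches every shown term.
Denominator factor (h - 3)^2: pole of order 2 at 3, modulus 3.
Denominator factor (h**2 - 11*h/9 - 6): discriminant 2065/81, real irrational roots 11/18 + (1/18)*sqrt(2065) and 11/18 - (1/18)*sqrt(2065); poles of order 1, moduli 11/18 + (1/18)*sqrt(2065) and -11/18 + (1/18)*sqrt(2065).
The radius of convergence is the smallest modulus among the singular points: -11/18 + (1/18)*sqrt(2065).


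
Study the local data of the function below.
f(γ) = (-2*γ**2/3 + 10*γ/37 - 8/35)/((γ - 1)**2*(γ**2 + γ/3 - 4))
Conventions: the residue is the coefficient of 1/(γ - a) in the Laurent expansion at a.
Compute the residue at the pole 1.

At the order-2 pole 1 set g(γ) = (γ - (1))^2*f(γ) = (-2*γ**2/3 + 10*γ/37 - 8/35)/(γ**2 + γ/3 - 4).
Order-2 pole: residue = g'(a); g'(1) = 1787/2960, so the residue is 1787/2960.

The residue is 1787/2960.


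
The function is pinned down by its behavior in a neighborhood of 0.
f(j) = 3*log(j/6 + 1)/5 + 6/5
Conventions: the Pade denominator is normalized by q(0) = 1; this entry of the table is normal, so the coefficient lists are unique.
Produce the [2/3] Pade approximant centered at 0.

The Pade approximant has numerator coefficients [6/5, 83/250, 59/3000]; denominator coefficients [1, 29/150, 13/1800, -1/32400].

Taylor coefficients needed (expand at 0): a_0 = 6/5, a_1 = 1/10, a_2 = -1/120, a_3 = 1/1080, a_4 = -1/8640, a_5 = 1/64800.
Write the denominator as Q(j) = 1 + q1*j + q2*j^2 + q3*j^3. Requiring Q*f - P = O(j^6) with deg P <= 2 kills the coefficients of j^3..j^5 in Q*f:
  j^3: a_3 + q1*a_2 + q2*a_1 + q3*a_0 = 0, i.e. 1/1080 + (-1/120)*q1 + (1/10)*q2 + (6/5)*q3 = 0.
  j^4: a_4 + q1*a_3 + q2*a_2 + q3*a_1 = 0, i.e. -1/8640 + (1/1080)*q1 + (-1/120)*q2 + (1/10)*q3 = 0.
  j^5: a_5 + q1*a_4 + q2*a_3 + q3*a_2 = 0, i.e. 1/64800 + (-1/8640)*q1 + (1/1080)*q2 + (-1/120)*q3 = 0.
Solving this linear system: q1 = 29/150, q2 = 13/1800, q3 = -1/32400.
The numerator is Q*f truncated at degree 2: P0 = a_0 = 6/5; P1 = a_1 + q1*a_0 = 83/250; P2 = a_2 + q1*a_1 + q2*a_0 = 59/3000.


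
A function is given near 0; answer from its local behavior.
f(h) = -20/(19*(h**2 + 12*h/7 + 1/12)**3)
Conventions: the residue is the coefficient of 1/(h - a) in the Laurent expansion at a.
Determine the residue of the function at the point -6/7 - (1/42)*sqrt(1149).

The factor h**2 + 12*h/7 + 1/12 splits as (h - a)(h - a') with a = -6/7 - (1/42)*sqrt(1149), a' = -6/7 + (1/42)*sqrt(1149). At the order-3 pole a set g(h) = (h - a)^3*f(h) = [-20/19] / (h - a')^3.
Order-3 pole: residue = g''(a)/2; g''(-6/7 - (1/42)*sqrt(1149)) = (36303120/1067455853)*sqrt(1149), so the residue is (18151560/1067455853)*sqrt(1149).

The residue is (18151560/1067455853)*sqrt(1149).


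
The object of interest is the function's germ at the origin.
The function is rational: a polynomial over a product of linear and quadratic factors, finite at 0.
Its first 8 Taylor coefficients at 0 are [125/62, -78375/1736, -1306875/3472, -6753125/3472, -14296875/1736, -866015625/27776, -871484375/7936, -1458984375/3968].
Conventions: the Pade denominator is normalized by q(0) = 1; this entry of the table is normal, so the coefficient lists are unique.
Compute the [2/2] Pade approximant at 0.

Taylor coefficients needed (read off): a_0 = 125/62, a_1 = -78375/1736, a_2 = -1306875/3472, a_3 = -6753125/3472, a_4 = -14296875/1736.
Write the denominator as Q(λ) = 1 + q1*λ + q2*λ^2. Requiring Q*f - P = O(λ^5) with deg P <= 2 kills the coefficients of λ^3..λ^4 in Q*f:
  λ^3: a_3 + q1*a_2 + q2*a_1 = 0, i.e. -6753125/3472 + (-1306875/3472)*q1 + (-78375/1736)*q2 = 0.
  λ^4: a_4 + q1*a_3 + q2*a_2 = 0, i.e. -14296875/1736 + (-6753125/3472)*q1 + (-1306875/3472)*q2 = 0.
Solving this linear system: q1 = -3706385/554129, q2 = 21084775/1662387.
The numerator is Q*f truncated at degree 2: P0 = a_0 = 125/62; P1 = a_1 + q1*a_0 = -56402207875/961967944; P2 = a_2 + q1*a_1 + q2*a_0 = -282011039375/5771807664.

The Pade approximant has numerator coefficients [125/62, -56402207875/961967944, -282011039375/5771807664]; denominator coefficients [1, -3706385/554129, 21084775/1662387].


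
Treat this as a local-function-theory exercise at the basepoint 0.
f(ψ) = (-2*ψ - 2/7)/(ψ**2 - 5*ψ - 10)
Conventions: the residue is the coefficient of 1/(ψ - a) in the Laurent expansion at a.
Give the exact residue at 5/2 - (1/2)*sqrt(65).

The factor ψ**2 - 5*ψ - 10 splits as (ψ - a)(ψ - a') with a = 5/2 - (1/2)*sqrt(65), a' = 5/2 + (1/2)*sqrt(65). At the order-1 pole a set g(ψ) = (ψ - a)*f(ψ) = [-2*ψ - 2/7] / (ψ - a').
Simple pole: residue = g(a) at a = 5/2 - (1/2)*sqrt(65), which is -1 + (37/455)*sqrt(65).

The residue is -1 + (37/455)*sqrt(65).


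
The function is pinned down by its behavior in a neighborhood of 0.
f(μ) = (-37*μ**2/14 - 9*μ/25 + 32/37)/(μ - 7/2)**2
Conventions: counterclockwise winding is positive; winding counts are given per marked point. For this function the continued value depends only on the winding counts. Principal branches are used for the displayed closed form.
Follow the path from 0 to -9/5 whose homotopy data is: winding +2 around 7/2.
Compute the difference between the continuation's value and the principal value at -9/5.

Continued minus principal equals 0.

The function is rational, hence single-valued: continuing it around any pole returns the same value, so the difference is 0.


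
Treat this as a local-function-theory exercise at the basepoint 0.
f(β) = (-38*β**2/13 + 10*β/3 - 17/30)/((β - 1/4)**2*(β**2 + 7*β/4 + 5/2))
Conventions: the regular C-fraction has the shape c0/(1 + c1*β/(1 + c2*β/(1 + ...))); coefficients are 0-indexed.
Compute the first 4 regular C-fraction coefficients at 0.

Taylor coefficients (expand at 0): a_0 = -272/75, a_1 = -1928/375, a_2 = -416116/24375, a_3 = -1628318/40625.
c0 = a_0 = -272/75. Peel one level at a time: if S = 1 + c*β/S' with S'(0) = 1, then c is the β-coefficient of S and S' = c*β/(S - 1).
S_1 = c0/f = 1 + (-241/170)*β + (-50672/18785)*β^2 + ...; c1 = -241/170.
S_2 = c1*β/(S_1 - 1) = 1 + (-101344/53261)*β + (31697524/9815689)*β^2 + ...; c2 = -101344/53261.
S_3 = c2*β/(S_2 - 1) = 1 + (134714477/79377688)*β + ...; c3 = 134714477/79377688.

The regular C-fraction coefficients are [-272/75, -241/170, -101344/53261, 134714477/79377688].


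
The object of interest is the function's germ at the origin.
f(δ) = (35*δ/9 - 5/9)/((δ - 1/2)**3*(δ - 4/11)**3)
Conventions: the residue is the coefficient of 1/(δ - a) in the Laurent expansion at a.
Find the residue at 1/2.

At the order-3 pole 1/2 set g(δ) = (δ - (1/2))^3*f(δ) = (35*δ/9 - 5/9)/(δ - 4/11)**3.
Order-3 pole: residue = g''(a)/2; g''(1/2) = 208487840/729, so the residue is 104243920/729.

The residue is 104243920/729.


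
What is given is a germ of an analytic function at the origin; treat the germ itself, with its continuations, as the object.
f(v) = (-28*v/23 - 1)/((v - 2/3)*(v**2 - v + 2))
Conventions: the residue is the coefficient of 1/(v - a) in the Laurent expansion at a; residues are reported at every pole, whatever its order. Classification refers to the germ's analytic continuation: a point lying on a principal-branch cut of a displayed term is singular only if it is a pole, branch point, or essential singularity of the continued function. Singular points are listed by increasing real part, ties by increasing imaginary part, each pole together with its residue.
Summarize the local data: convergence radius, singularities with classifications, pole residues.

Radius of convergence at 0: 2/3.
At (1/2) - ((1/2)*sqrt(7))*i: a pole of order 1; residue (375/736) - ((771/5152)*sqrt(7))*i.
At (1/2) + ((1/2)*sqrt(7))*i: a pole of order 1; residue (375/736) + ((771/5152)*sqrt(7))*i.
At 2/3: a pole of order 1; residue -375/368.


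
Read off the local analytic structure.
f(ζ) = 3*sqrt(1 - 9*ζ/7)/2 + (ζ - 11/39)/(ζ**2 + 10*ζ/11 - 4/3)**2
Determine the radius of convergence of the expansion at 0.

Denominator factor (ζ**2 + 10*ζ/11 - 4/3)^2: discriminant 2236/363, real irrational roots -5/11 + (1/33)*sqrt(1677) and -5/11 - (1/33)*sqrt(1677); poles of order 2, moduli -5/11 + (1/33)*sqrt(1677) and 5/11 + (1/33)*sqrt(1677).
Branch term (3/2)*sqrt(1 - ζ/(7/9)): its argument vanishes at ζ = 7/9, a square-root branch point, modulus 7/9.
The radius of convergence is the smallest modulus among the singular points: 7/9.

The radius of convergence is 7/9.


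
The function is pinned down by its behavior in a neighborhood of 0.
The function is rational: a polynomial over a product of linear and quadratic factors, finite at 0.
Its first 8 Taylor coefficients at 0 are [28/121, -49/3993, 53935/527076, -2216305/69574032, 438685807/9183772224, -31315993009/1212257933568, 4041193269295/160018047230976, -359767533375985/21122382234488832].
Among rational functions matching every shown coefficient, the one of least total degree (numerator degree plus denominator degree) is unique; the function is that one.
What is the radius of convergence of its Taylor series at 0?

The radius of convergence is -5/12 + (1/12)*sqrt(421).

No rational of total degree below 3 reproduces all 8 coefficients; solving the [0/3] Pade equations on them gives f(ψ) = 28/(11*(ψ - 4)*(ψ**2 - 5*ψ/6 - 11/4)), whose expansion matches every shown term.
Denominator factor (ψ - 4): pole of order 1 at 4, modulus 4.
Denominator factor (ψ**2 - 5*ψ/6 - 11/4): discriminant 421/36, real irrational roots 5/12 + (1/12)*sqrt(421) and 5/12 - (1/12)*sqrt(421); poles of order 1, moduli 5/12 + (1/12)*sqrt(421) and -5/12 + (1/12)*sqrt(421).
The radius of convergence is the smallest modulus among the singular points: -5/12 + (1/12)*sqrt(421).


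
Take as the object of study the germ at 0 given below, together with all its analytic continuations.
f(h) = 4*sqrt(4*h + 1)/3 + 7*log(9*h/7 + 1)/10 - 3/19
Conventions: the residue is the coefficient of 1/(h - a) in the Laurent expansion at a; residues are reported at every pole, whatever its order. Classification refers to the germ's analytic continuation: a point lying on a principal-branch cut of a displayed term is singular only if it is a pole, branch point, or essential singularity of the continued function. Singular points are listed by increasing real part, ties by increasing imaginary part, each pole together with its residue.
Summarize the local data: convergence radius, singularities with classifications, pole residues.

Radius of convergence at 0: 1/4.
At -7/9: a logarithmic branch point.
At -1/4: an algebraic (square-root) branch point.

Branch term (4/3)*sqrt(1 - h/(-1/4)): its argument vanishes at h = -1/4, a square-root branch point, modulus 1/4.
Branch term (7/10)*log(1 - h/(-7/9)): its argument vanishes at h = -7/9, a logarithmic branch point, modulus 7/9.
The radius of convergence is the smallest modulus among the singular points: 1/4.
List the singular points by increasing real part (a conjugate pair: the negative imaginary part first).


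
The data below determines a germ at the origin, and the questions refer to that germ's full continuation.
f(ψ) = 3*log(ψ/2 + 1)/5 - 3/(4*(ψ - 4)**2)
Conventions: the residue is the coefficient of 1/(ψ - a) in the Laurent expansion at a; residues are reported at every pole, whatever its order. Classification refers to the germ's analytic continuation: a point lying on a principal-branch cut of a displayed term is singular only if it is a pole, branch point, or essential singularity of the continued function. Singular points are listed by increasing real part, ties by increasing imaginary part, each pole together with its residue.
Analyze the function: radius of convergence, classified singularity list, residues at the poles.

Radius of convergence at 0: 2.
At -2: a logarithmic branch point.
At 4: a pole of order 2; residue 0.

Denominator factor (ψ - 4)^2: pole of order 2 at 4, modulus 4.
Branch term (3/5)*log(1 - ψ/(-2)): its argument vanishes at ψ = -2, a logarithmic branch point, modulus 2.
The radius of convergence is the smallest modulus among the singular points: 2.
The branch term is analytic at 4 and contributes nothing to the residue; only the rational part matters.
At the order-2 pole 4 set g(ψ) = (ψ - (4))^2*(rational part) = -3/4.
Order-2 pole: residue = g'(a); g'(4) = 0, so the residue is 0.
List the singular points by increasing real part (a conjugate pair: the negative imaginary part first).


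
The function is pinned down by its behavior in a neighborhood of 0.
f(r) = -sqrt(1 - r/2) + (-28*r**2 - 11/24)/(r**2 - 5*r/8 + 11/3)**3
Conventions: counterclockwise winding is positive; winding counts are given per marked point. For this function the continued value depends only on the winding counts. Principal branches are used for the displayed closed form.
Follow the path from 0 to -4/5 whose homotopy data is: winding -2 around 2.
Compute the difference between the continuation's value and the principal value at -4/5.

The rational part is single-valued and drops out of the difference; each branch term changes only by its own monodromy.
(-1)*sqrt(1 - r/(2)): winding -2 is even, the square root returns to the same sheet, contribution 0.
Summing the contributions at r = -4/5 gives 0.

Continued minus principal equals 0.


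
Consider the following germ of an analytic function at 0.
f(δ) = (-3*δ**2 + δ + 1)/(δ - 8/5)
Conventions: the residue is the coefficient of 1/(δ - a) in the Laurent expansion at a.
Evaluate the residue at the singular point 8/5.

The residue is -127/25.

At the order-1 pole 8/5 set g(δ) = (δ - (8/5))*f(δ) = -3*δ**2 + δ + 1.
Simple pole: residue = g(a) at a = 8/5, which is -127/25.


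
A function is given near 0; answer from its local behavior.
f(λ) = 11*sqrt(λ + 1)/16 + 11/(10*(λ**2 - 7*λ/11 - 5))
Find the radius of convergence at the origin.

Denominator factor (λ**2 - 7*λ/11 - 5): discriminant 2469/121, real irrational roots 7/22 + (1/22)*sqrt(2469) and 7/22 - (1/22)*sqrt(2469); poles of order 1, moduli 7/22 + (1/22)*sqrt(2469) and -7/22 + (1/22)*sqrt(2469).
Branch term (11/16)*sqrt(1 - λ/(-1)): its argument vanishes at λ = -1, a square-root branch point, modulus 1.
The radius of convergence is the smallest modulus among the singular points: 1.

The radius of convergence is 1.


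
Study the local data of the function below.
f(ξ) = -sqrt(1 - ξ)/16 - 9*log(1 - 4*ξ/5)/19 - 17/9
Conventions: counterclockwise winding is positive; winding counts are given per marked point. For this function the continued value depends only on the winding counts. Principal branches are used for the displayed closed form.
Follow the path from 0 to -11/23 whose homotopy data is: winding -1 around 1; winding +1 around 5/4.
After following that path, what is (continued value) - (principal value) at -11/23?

Continued minus principal equals ((1/184)*sqrt(782)) - ((18/19)*pi)*i.

The rational part is single-valued and drops out of the difference; each branch term changes only by its own monodromy.
(-1/16)*sqrt(1 - ξ/(1)): winding -1 is odd, the square root flips sign, contributing -2*(-1/16)*sqrt(1 - (-11/23)/(1)) = -2*(-1/16)*sqrt(34/23) = (1/184)*sqrt(782).
(-9/19)*log(1 - ξ/(5/4)): each positive loop around 5/4 adds 2*pi*i to the log, so winding +1 contributes (-9/19)*(1)*2*pi*i = -(18/19)*pi*i.
Summing the contributions at ξ = -11/23 gives ((1/184)*sqrt(782)) - ((18/19)*pi)*i.


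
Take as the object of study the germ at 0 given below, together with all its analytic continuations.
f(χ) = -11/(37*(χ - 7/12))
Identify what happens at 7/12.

The denominator factor χ - 7/12 vanishes at 7/12 and appears to the power 1; the numerator there equals -11/37, nonzero, and no other factor vanishes.
Hence a pole whose order is the multiplicity, 1.

The point is a pole of order 1.


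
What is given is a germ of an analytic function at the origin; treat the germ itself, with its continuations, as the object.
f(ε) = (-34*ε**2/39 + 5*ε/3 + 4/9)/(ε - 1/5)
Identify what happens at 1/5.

The denominator factor ε - 1/5 vanishes at 1/5 and appears to the power 1; the numerator there equals 2173/2925, nonzero, and no other factor vanishes.
Hence a pole whose order is the multiplicity, 1.

The point is a pole of order 1.


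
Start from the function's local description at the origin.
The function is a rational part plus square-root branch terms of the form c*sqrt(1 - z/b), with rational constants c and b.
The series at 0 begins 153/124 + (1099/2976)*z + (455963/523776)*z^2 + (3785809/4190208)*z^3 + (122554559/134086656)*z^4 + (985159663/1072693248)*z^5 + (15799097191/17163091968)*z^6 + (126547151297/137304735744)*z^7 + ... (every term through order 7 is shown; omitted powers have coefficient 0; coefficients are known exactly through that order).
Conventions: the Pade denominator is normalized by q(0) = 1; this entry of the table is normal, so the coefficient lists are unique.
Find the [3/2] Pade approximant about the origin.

The Pade approximant has numerator coefficients [153/124, -26831260195/22303873056, 62156540057/84418960384, -71002858599/675351683072]; denominator coefficients [1, -38200223/29978324, 522969879/1918612736].


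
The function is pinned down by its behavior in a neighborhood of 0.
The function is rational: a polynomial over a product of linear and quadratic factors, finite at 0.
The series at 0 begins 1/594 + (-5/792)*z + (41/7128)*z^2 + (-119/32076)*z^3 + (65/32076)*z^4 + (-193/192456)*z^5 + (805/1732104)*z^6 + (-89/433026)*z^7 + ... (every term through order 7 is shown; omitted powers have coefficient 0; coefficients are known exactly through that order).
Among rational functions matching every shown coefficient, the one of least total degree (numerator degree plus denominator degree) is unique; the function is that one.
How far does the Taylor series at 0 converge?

No rational of total degree below 4 reproduces all 8 coefficients; solving the [1/3] Pade equations on them gives f(z) = (1/22 - z/8)/(z + 3)**3, whose expansion matches every shown term.
Denominator factor (z + 3)^3: pole of order 3 at -3, modulus 3.
The radius of convergence is the smallest modulus among the singular points: 3.

The radius of convergence is 3.


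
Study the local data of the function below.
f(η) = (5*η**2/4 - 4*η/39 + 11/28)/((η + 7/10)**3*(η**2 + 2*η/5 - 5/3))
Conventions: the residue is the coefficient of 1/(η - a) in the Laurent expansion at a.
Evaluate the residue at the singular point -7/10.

At the order-3 pole -7/10 set g(η) = (η - (-7/10))^3*f(η) = (5*η**2/4 - 4*η/39 + 11/28)/(η**2 + 2*η/5 - 5/3).
Order-3 pole: residue = g''(a)/2; g''(-7/10) = -3022911000/584174171, so the residue is -1511455500/584174171.

The residue is -1511455500/584174171.


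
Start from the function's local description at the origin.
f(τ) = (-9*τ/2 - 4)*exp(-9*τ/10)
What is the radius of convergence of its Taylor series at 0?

The radius of convergence is infinite.

The factor exp(-9*τ/10) is entire and contributes no finite singular point.
The polynomial part has no poles.
No finite singular points: the Taylor series at 0 converges everywhere.


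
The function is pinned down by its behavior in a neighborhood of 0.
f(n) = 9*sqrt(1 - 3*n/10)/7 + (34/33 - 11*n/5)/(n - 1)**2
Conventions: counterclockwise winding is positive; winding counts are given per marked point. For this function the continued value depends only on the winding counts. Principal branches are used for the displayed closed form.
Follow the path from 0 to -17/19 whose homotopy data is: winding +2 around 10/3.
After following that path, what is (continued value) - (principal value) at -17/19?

The rational part is single-valued and drops out of the difference; each branch term changes only by its own monodromy.
(9/7)*sqrt(1 - n/(10/3)): winding +2 is even, the square root returns to the same sheet, contribution 0.
Summing the contributions at n = -17/19 gives 0.

Continued minus principal equals 0.


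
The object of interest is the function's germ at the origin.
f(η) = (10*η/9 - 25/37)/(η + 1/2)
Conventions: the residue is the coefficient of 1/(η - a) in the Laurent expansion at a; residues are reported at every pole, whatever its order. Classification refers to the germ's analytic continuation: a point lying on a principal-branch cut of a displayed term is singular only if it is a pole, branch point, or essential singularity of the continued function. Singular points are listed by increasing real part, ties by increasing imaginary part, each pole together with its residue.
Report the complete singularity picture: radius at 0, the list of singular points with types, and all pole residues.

Denominator factor (η + 1/2): pole of order 1 at -1/2, modulus 1/2.
The radius of convergence is the smallest modulus among the singular points: 1/2.
At the order-1 pole -1/2 set g(η) = (η - (-1/2))*f(η) = 10*η/9 - 25/37.
Simple pole: residue = g(a) at a = -1/2, which is -410/333.

Radius of convergence at 0: 1/2.
At -1/2: a pole of order 1; residue -410/333.


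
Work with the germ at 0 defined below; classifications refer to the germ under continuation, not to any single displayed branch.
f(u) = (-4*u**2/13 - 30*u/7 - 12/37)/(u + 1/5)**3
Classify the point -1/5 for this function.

The denominator factor u + 1/5 vanishes at -1/5 and appears to the power 3; the numerator there equals 43814/84175, nonzero, and no other factor vanishes.
Hence a pole whose order is the multiplicity, 3.

The point is a pole of order 3.


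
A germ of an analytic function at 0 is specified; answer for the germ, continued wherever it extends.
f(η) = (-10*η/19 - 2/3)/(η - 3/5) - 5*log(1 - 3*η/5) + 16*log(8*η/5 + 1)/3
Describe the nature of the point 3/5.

The point is a pole of order 1.

The denominator factor η - 3/5 vanishes at 3/5 and appears to the power 1; the numerator there equals -56/57, nonzero, and no other factor vanishes.
The branch terms are analytic at this point.
Hence a pole whose order is the multiplicity, 1.


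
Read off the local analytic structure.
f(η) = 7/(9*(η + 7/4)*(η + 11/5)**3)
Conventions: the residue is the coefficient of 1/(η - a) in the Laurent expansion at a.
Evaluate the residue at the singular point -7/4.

At the order-1 pole -7/4 set g(η) = (η - (-7/4))*f(η) = 7/(9*(η + 11/5)**3).
Simple pole: residue = g(a) at a = -7/4, which is 56000/6561.

The residue is 56000/6561.


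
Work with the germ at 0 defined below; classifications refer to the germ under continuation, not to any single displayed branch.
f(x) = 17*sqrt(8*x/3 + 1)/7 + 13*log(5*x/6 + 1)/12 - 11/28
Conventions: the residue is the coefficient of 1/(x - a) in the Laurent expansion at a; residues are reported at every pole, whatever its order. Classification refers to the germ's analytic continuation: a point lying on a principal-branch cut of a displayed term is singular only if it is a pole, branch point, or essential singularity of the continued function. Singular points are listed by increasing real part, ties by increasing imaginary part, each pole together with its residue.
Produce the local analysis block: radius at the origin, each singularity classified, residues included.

Radius of convergence at 0: 3/8.
At -6/5: a logarithmic branch point.
At -3/8: an algebraic (square-root) branch point.

Branch term (13/12)*log(1 - x/(-6/5)): its argument vanishes at x = -6/5, a logarithmic branch point, modulus 6/5.
Branch term (17/7)*sqrt(1 - x/(-3/8)): its argument vanishes at x = -3/8, a square-root branch point, modulus 3/8.
The radius of convergence is the smallest modulus among the singular points: 3/8.
List the singular points by increasing real part (a conjugate pair: the negative imaginary part first).


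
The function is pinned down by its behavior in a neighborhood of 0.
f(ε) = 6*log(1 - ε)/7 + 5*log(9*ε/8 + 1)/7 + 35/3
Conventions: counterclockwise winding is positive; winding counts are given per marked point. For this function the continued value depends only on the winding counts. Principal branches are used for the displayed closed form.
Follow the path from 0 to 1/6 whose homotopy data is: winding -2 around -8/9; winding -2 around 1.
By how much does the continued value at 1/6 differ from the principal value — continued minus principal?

The rational part is single-valued and drops out of the difference; each branch term changes only by its own monodromy.
(5/7)*log(1 - ε/(-8/9)): each positive loop around -8/9 adds 2*pi*i to the log, so winding -2 contributes (5/7)*(-2)*2*pi*i = -(20/7)*pi*i.
(6/7)*log(1 - ε/(1)): each positive loop around 1 adds 2*pi*i to the log, so winding -2 contributes (6/7)*(-2)*2*pi*i = -(24/7)*pi*i.
Summing the contributions at ε = 1/6 gives -(44/7)*pi*i.

Continued minus principal equals -(44/7)*pi*i.


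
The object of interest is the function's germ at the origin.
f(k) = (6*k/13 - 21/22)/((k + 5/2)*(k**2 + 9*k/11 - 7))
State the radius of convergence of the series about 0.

The radius of convergence is -9/22 + (1/22)*sqrt(3469).

Denominator factor (k**2 + 9*k/11 - 7): discriminant 3469/121, real irrational roots -9/22 + (1/22)*sqrt(3469) and -9/22 - (1/22)*sqrt(3469); poles of order 1, moduli -9/22 + (1/22)*sqrt(3469) and 9/22 + (1/22)*sqrt(3469).
Denominator factor (k + 5/2): pole of order 1 at -5/2, modulus 5/2.
The radius of convergence is the smallest modulus among the singular points: -9/22 + (1/22)*sqrt(3469).


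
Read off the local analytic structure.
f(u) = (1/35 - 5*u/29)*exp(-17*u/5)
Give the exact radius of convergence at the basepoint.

The radius of convergence is infinite.

The factor exp(-17*u/5) is entire and contributes no finite singular point.
The polynomial part has no poles.
No finite singular points: the Taylor series at 0 converges everywhere.


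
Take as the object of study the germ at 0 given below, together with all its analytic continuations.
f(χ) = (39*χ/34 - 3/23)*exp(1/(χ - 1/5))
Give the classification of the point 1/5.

The point is an essential singularity.

The exponent 1/(χ - (1/5)) has a pole at 1/5, so exp(1/(χ - (1/5))) takes every nonzero value near it: an essential singularity (not a pole of any order).


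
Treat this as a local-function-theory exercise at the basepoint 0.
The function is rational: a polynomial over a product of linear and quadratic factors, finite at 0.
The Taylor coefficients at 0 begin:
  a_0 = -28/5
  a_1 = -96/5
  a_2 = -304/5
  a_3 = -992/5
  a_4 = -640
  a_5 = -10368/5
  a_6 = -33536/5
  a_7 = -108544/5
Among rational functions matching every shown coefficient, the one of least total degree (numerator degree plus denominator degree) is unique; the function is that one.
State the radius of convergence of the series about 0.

No rational of total degree below 3 reproduces all 8 coefficients; solving the [1/2] Pade equations on them gives f(x) = (2*x + 7/5)/(x**2 + x/2 - 1/4), whose expansion matches every shown term.
Denominator factor (x**2 + x/2 - 1/4): discriminant 5/4, real irrational roots -1/4 + (1/4)*sqrt(5) and -1/4 - (1/4)*sqrt(5); poles of order 1, moduli -1/4 + (1/4)*sqrt(5) and 1/4 + (1/4)*sqrt(5).
The radius of convergence is the smallest modulus among the singular points: -1/4 + (1/4)*sqrt(5).

The radius of convergence is -1/4 + (1/4)*sqrt(5).
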